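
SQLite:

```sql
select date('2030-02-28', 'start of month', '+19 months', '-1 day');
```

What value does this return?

2031-08-31

`start of month` rewinds 2030-02-28 to 2030-02-01.
Adding +19 months to 2030-02-01 gives 2031-09-01.
Going back 1 day from 2031-09-01 reaches 2031-08-31 (last day of August, 31 days).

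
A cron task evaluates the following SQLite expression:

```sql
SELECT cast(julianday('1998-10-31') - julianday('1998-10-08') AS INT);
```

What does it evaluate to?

Both dates are in October 1998: 31 − 8 = 23.

23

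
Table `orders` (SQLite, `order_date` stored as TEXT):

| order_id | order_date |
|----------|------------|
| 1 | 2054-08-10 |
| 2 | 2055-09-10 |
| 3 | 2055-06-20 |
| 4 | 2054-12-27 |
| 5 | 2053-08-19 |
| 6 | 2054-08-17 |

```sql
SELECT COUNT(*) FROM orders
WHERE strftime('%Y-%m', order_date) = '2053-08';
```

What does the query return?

1

Rows with year-month 2053-08: 2053-08-19 → 1.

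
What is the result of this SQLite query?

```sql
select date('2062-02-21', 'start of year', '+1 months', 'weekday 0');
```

2062-02-05

`start of year` rewinds 2062-02-21 to 2062-01-01.
Adding +1 month to 2062-01-01 gives 2062-02-01.
`weekday 0` advances to the next Sunday; 2062-02-01 is a Wednesday, so it moves forward to 2062-02-05.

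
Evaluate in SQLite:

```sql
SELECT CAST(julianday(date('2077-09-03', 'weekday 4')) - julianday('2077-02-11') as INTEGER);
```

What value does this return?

210

`weekday 4` advances to the next Thursday; 2077-09-03 is a Friday, so it moves forward to 2077-09-09.
17 days remain in February 2077 after the 11th (28 − 11).
Full months from March 2077 through August 2077 contribute their day counts.
Then 9 days into September 2077.
Total: 17 + 31 + 30 + 31 + 30 + 31 + 31 + 9 = 210.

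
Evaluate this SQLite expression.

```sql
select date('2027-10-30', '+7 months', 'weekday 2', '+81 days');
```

Adding +7 months to 2027-10-30 gives 2028-05-30.
`weekday 2` advances to the next Tuesday; 2028-05-30 is already a Tuesday, so it stays at 2028-05-30.
Applying '+81 days' to 2028-05-30: counting 81 days forward gives 2028-08-19.

2028-08-19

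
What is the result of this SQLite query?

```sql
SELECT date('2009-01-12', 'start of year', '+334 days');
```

2009-12-01

`start of year` rewinds 2009-01-12 to 2009-01-01.
Applying '+334 days' to 2009-01-01: counting 334 days forward gives 2009-12-01.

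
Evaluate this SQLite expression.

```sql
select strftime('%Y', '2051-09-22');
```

`%Y` extracts the 4-digit year: 2051.

2051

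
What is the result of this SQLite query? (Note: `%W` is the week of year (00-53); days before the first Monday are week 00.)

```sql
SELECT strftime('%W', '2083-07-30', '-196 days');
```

First apply '-196 days': 2083-07-30 → 2083-01-15.
2083-01-15 is a Friday. SQLite's %W counts Mondays since the year started; the result is 02.

02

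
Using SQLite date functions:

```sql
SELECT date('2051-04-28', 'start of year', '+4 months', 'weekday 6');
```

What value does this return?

`start of year` rewinds 2051-04-28 to 2051-01-01.
Adding +4 months to 2051-01-01 gives 2051-05-01.
`weekday 6` advances to the next Saturday; 2051-05-01 is a Monday, so it moves forward to 2051-05-06.

2051-05-06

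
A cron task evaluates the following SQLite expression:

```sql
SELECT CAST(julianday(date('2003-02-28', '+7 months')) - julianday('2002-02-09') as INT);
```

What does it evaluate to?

596

Adding +7 months to 2003-02-28 gives 2003-09-28.
19 days remain in February 2002 after the 9th (28 − 9).
Full months from March 2002 through August 2003 contribute their day counts.
Then 28 days into September 2003.
Total: 19 + 31 + 30 + 31 + 30 + 31 + 31 + 30 + 31 + 30 + 31 + 31 + 28 + 31 + 30 + 31 + 30 + 31 + 31 + 28 = 596.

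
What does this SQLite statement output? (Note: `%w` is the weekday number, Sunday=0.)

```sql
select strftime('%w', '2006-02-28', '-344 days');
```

1

First apply '-344 days': 2006-02-28 → 2005-03-21.
2005-03-21 is a Monday; with Sunday=0 that is 1.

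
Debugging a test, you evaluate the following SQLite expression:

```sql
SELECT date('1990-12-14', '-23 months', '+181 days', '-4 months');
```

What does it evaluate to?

Adding -23 months to 1990-12-14 gives 1989-01-14.
Applying '+181 days' to 1989-01-14: counting 181 days forward gives 1989-07-14.
Adding -4 months to 1989-07-14 gives 1989-03-14.

1989-03-14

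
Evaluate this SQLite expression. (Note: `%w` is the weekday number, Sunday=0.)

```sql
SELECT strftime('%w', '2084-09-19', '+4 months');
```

5

First apply '+4 months': 2084-09-19 → 2085-01-19.
2085-01-19 is a Friday; with Sunday=0 that is 5.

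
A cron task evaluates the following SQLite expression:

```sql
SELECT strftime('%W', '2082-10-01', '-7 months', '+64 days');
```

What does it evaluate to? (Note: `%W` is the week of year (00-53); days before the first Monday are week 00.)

18

First apply '-7 months', '+64 days': 2082-10-01 → 2082-05-04.
2082-05-04 is a Monday. SQLite's %W counts Mondays since the year started; the result is 18.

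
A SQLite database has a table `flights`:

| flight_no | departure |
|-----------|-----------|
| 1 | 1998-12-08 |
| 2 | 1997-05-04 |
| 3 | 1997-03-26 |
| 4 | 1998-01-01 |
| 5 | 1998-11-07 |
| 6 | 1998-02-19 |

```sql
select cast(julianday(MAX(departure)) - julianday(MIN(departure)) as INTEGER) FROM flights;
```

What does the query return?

MIN = 1997-03-26, MAX = 1998-12-08.
5 days remain in March 1997 after the 26th (31 − 26).
Full months from April 1997 through November 1998 contribute their day counts.
Then 8 days into December 1998.
Total: 5 + 30 + 31 + 30 + 31 + 31 + 30 + 31 + 30 + 31 + 31 + 28 + 31 + 30 + 31 + 30 + 31 + 31 + 30 + 31 + 30 + 8 = 622.

622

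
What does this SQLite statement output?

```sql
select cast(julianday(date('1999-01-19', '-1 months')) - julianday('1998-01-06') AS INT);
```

347

Adding -1 month to 1999-01-19 gives 1998-12-19.
25 days remain in January 1998 after the 6th (31 − 6).
Full months from February 1998 through November 1998 contribute their day counts.
Then 19 days into December 1998.
Total: 25 + 28 + 31 + 30 + 31 + 30 + 31 + 31 + 30 + 31 + 30 + 19 = 347.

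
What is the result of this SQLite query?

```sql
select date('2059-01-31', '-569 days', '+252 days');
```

Applying '-569 days' to 2059-01-31: counting 569 days back gives 2057-07-11.
Applying '+252 days' to 2057-07-11: counting 252 days forward gives 2058-03-20.

2058-03-20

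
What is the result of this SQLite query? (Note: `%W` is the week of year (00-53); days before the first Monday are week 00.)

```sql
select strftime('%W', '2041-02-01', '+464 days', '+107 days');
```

34

First apply '+464 days', '+107 days': 2041-02-01 → 2042-08-26.
2042-08-26 is a Tuesday. SQLite's %W counts Mondays since the year started; the result is 34.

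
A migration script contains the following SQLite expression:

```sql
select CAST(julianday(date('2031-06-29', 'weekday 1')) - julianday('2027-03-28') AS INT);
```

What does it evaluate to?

1555

`weekday 1` advances to the next Monday; 2031-06-29 is a Sunday, so it moves forward to 2031-06-30.
3 days remain in March 2027 after the 28th (31 − 28).
Full months from April 2027 through May 2031 contribute their day counts.
Then 30 days into June 2031.
Total: 3 + 30 + 31 + 30 + 31 + 31 + 30 + 31 + 30 + 31 + 31 + 29 + 31 + 30 + 31 + 30 + 31 + 31 + 30 + 31 + 30 + 31 + 31 + 28 + 31 + 30 + 31 + 30 + 31 + 31 + 30 + 31 + 30 + 31 + 31 + 28 + 31 + 30 + 31 + 30 + 31 + 31 + 30 + 31 + 30 + 31 + 31 + 28 + 31 + 30 + 31 + 30 = 1555.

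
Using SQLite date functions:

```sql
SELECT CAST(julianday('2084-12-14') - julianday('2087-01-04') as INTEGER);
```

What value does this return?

-751

17 days remain in December 2084 after the 14th (31 − 14).
Full months from January 2085 through December 2086 contribute their day counts.
Then 4 days into January 2087.
Total: 17 + 31 + 28 + 31 + 30 + 31 + 30 + 31 + 31 + 30 + 31 + 30 + 31 + 31 + 28 + 31 + 30 + 31 + 30 + 31 + 31 + 30 + 31 + 30 + 31 + 4 = 751.
The subtraction is earlier − later, so the result is −751 → -751.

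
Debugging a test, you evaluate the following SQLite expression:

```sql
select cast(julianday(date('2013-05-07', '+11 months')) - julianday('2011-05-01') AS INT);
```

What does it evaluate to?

Adding +11 months to 2013-05-07 gives 2014-04-07.
30 days remain in May 2011 after the 1st (31 − 1).
Full months from June 2011 through March 2014 contribute their day counts.
Then 7 days into April 2014.
Total: 30 + 30 + 31 + 31 + 30 + 31 + 30 + 31 + 31 + 29 + 31 + 30 + 31 + 30 + 31 + 31 + 30 + 31 + 30 + 31 + 31 + 28 + 31 + 30 + 31 + 30 + 31 + 31 + 30 + 31 + 30 + 31 + 31 + 28 + 31 + 7 = 1072.

1072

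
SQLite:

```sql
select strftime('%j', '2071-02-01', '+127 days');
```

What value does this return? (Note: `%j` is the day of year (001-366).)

159

First apply '+127 days': 2071-02-01 → 2071-06-08.
Day-of-year for 2071-06-08: days since 2071-01-01 inclusive = 159, zero-padded to 159.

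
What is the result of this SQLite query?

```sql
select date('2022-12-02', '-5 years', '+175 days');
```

2018-05-26

Adding -5 years to 2022-12-02 gives 2017-12-02.
Applying '+175 days' to 2017-12-02: counting 175 days forward gives 2018-05-26.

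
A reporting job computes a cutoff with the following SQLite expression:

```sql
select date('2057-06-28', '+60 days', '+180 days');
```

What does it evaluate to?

2058-02-23

Applying '+60 days' to 2057-06-28: counting 60 days forward gives 2057-08-27.
Applying '+180 days' to 2057-08-27: counting 180 days forward gives 2058-02-23.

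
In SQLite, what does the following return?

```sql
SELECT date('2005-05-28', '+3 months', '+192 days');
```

2006-03-08

Adding +3 months to 2005-05-28 gives 2005-08-28.
Applying '+192 days' to 2005-08-28: counting 192 days forward gives 2006-03-08.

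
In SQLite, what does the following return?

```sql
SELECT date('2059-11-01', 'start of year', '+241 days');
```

`start of year` rewinds 2059-11-01 to 2059-01-01.
Applying '+241 days' to 2059-01-01: counting 241 days forward gives 2059-08-30.

2059-08-30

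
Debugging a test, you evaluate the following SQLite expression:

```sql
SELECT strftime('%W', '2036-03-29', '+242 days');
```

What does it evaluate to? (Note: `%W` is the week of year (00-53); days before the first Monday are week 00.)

First apply '+242 days': 2036-03-29 → 2036-11-26.
2036-11-26 is a Wednesday. SQLite's %W counts Mondays since the year started; the result is 47.

47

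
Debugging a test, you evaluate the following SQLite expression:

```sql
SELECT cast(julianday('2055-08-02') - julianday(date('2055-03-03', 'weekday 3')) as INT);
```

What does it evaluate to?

`weekday 3` advances to the next Wednesday; 2055-03-03 is already a Wednesday, so it stays at 2055-03-03.
28 days remain in March 2055 after the 3rd (31 − 3).
April 2055: 30 days.
May 2055: 31 days.
June 2055: 30 days.
July 2055: 31 days.
Then 2 days into August 2055.
Total: 28 + 30 + 31 + 30 + 31 + 2 = 152.

152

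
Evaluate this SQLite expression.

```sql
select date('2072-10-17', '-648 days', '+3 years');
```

Applying '-648 days' to 2072-10-17: counting 648 days back gives 2071-01-08.
Adding +3 years to 2071-01-08 gives 2074-01-08.

2074-01-08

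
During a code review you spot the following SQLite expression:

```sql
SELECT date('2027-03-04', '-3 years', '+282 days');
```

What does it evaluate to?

Adding -3 years to 2027-03-04 gives 2024-03-04.
Applying '+282 days' to 2024-03-04: counting 282 days forward gives 2024-12-11.

2024-12-11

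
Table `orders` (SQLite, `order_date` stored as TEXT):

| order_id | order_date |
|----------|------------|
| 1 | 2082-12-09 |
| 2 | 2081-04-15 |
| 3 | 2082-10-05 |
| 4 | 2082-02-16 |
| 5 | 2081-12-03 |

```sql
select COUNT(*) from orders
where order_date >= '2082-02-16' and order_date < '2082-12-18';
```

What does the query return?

3

Rows in [2082-02-16, 2082-12-18): 2082-12-09, 2082-10-05, 2082-02-16 → 3 rows.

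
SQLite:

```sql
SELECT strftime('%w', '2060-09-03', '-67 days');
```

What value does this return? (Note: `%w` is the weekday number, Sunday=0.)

1

First apply '-67 days': 2060-09-03 → 2060-06-28.
2060-06-28 is a Monday; with Sunday=0 that is 1.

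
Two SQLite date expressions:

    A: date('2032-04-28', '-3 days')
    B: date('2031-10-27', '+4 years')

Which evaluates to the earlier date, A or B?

A

A = 2032-04-25.
B = 2035-10-27.
A is earlier.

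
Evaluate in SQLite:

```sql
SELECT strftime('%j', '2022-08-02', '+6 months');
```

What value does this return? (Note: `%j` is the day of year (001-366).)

033

First apply '+6 months': 2022-08-02 → 2023-02-02.
Day-of-year for 2023-02-02: days since 2023-01-01 inclusive = 33, zero-padded to 033.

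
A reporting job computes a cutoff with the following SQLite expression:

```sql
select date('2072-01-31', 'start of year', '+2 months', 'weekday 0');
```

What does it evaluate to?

2072-03-06

`start of year` rewinds 2072-01-31 to 2072-01-01.
Adding +2 months to 2072-01-01 gives 2072-03-01.
`weekday 0` advances to the next Sunday; 2072-03-01 is a Tuesday, so it moves forward to 2072-03-06.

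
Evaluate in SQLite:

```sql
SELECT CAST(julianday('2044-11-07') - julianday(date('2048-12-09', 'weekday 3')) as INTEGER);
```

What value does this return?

`weekday 3` advances to the next Wednesday; 2048-12-09 is already a Wednesday, so it stays at 2048-12-09.
23 days remain in November 2044 after the 7th (30 − 7).
Full months from December 2044 through November 2048 contribute their day counts.
Then 9 days into December 2048.
Total: 23 + 31 + 31 + 28 + 31 + 30 + 31 + 30 + 31 + 31 + 30 + 31 + 30 + 31 + 31 + 28 + 31 + 30 + 31 + 30 + 31 + 31 + 30 + 31 + 30 + 31 + 31 + 28 + 31 + 30 + 31 + 30 + 31 + 31 + 30 + 31 + 30 + 31 + 31 + 29 + 31 + 30 + 31 + 30 + 31 + 31 + 30 + 31 + 30 + 9 = 1493.
The subtraction is earlier − later, so the result is −1493 → -1493.

-1493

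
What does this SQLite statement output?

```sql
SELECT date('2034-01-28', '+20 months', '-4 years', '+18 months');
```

Adding +20 months to 2034-01-28 gives 2035-09-28.
Adding -4 years to 2035-09-28 gives 2031-09-28.
Adding +18 months to 2031-09-28 gives 2033-03-28.

2033-03-28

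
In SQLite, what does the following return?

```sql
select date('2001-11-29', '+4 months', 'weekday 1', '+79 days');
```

Adding +4 months to 2001-11-29 gives 2002-03-29.
`weekday 1` advances to the next Monday; 2002-03-29 is a Friday, so it moves forward to 2002-04-01.
Applying '+79 days' to 2002-04-01: counting 79 days forward gives 2002-06-19.

2002-06-19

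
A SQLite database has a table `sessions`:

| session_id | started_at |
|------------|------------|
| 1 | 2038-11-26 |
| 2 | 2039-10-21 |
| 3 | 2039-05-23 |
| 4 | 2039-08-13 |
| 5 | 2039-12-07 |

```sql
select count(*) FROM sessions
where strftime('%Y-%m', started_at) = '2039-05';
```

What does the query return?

Rows with year-month 2039-05: 2039-05-23 → 1.

1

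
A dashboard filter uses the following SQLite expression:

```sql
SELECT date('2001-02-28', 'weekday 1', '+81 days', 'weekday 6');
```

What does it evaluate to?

`weekday 1` advances to the next Monday; 2001-02-28 is a Wednesday, so it moves forward to 2001-03-05.
Applying '+81 days' to 2001-03-05: counting 81 days forward gives 2001-05-25.
`weekday 6` advances to the next Saturday; 2001-05-25 is a Friday, so it moves forward to 2001-05-26.

2001-05-26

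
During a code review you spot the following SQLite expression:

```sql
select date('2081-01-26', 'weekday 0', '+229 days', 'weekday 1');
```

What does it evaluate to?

`weekday 0` advances to the next Sunday; 2081-01-26 is already a Sunday, so it stays at 2081-01-26.
Applying '+229 days' to 2081-01-26: counting 229 days forward gives 2081-09-12.
`weekday 1` advances to the next Monday; 2081-09-12 is a Friday, so it moves forward to 2081-09-15.

2081-09-15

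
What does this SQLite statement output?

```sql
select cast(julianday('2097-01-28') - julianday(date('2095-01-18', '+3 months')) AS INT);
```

651

Adding +3 months to 2095-01-18 gives 2095-04-18.
12 days remain in April 2095 after the 18th (30 − 18).
Full months from May 2095 through December 2096 contribute their day counts.
Then 28 days into January 2097.
Total: 12 + 31 + 30 + 31 + 31 + 30 + 31 + 30 + 31 + 31 + 29 + 31 + 30 + 31 + 30 + 31 + 31 + 30 + 31 + 30 + 31 + 28 = 651.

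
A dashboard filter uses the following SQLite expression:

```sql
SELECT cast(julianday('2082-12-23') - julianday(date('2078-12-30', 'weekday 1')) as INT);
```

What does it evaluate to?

`weekday 1` advances to the next Monday; 2078-12-30 is a Friday, so it moves forward to 2079-01-02.
29 days remain in January 2079 after the 2nd (31 − 2).
Full months from February 2079 through November 2082 contribute their day counts.
Then 23 days into December 2082.
Total: 29 + 28 + 31 + 30 + 31 + 30 + 31 + 31 + 30 + 31 + 30 + 31 + 31 + 29 + 31 + 30 + 31 + 30 + 31 + 31 + 30 + 31 + 30 + 31 + 31 + 28 + 31 + 30 + 31 + 30 + 31 + 31 + 30 + 31 + 30 + 31 + 31 + 28 + 31 + 30 + 31 + 30 + 31 + 31 + 30 + 31 + 30 + 23 = 1451.

1451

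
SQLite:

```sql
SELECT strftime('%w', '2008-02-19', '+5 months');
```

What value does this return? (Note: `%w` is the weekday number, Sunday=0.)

First apply '+5 months': 2008-02-19 → 2008-07-19.
2008-07-19 is a Saturday; with Sunday=0 that is 6.

6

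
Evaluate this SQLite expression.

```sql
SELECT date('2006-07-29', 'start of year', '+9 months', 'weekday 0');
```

`start of year` rewinds 2006-07-29 to 2006-01-01.
Adding +9 months to 2006-01-01 gives 2006-10-01.
`weekday 0` advances to the next Sunday; 2006-10-01 is already a Sunday, so it stays at 2006-10-01.

2006-10-01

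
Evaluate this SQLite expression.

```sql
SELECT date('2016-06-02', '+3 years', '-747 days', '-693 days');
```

Adding +3 years to 2016-06-02 gives 2019-06-02.
Applying '-747 days' to 2019-06-02: counting 747 days back gives 2017-05-16.
Applying '-693 days' to 2017-05-16: counting 693 days back gives 2015-06-23.

2015-06-23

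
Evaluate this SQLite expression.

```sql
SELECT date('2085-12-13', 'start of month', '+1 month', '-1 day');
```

2085-12-31

`start of month` rewinds 2085-12-13 to 2085-12-01.
Adding +1 month to 2085-12-01 gives 2086-01-01.
Going back 1 day from 2086-01-01 reaches 2085-12-31 (last day of December, 31 days).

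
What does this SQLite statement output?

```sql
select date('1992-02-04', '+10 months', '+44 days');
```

Adding +10 months to 1992-02-04 gives 1992-12-04.
Applying '+44 days' to 1992-12-04: counting 44 days forward gives 1993-01-17.

1993-01-17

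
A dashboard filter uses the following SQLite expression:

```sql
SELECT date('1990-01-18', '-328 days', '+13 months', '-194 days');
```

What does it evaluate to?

1989-09-11

Applying '-328 days' to 1990-01-18: counting 328 days back gives 1989-02-24.
Adding +13 months to 1989-02-24 gives 1990-03-24.
Applying '-194 days' to 1990-03-24: counting 194 days back gives 1989-09-11.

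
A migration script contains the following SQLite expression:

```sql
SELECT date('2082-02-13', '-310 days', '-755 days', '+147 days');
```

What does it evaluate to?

Applying '-310 days' to 2082-02-13: counting 310 days back gives 2081-04-09.
Applying '-755 days' to 2081-04-09: counting 755 days back gives 2079-03-16.
Applying '+147 days' to 2079-03-16: counting 147 days forward gives 2079-08-10.

2079-08-10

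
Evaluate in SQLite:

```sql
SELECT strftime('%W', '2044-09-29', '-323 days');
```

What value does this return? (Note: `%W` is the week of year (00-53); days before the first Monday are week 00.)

First apply '-323 days': 2044-09-29 → 2043-11-11.
2043-11-11 is a Wednesday. SQLite's %W counts Mondays since the year started; the result is 45.

45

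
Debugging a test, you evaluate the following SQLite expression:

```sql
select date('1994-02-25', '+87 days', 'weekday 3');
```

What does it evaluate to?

Applying '+87 days' to 1994-02-25: counting 87 days forward gives 1994-05-23.
`weekday 3` advances to the next Wednesday; 1994-05-23 is a Monday, so it moves forward to 1994-05-25.

1994-05-25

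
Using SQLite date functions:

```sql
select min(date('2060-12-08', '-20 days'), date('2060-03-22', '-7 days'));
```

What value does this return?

2060-03-15

date('2060-12-08', '-20 days') → 2060-11-18.
date('2060-03-22', '-7 days') → 2060-03-15.
Earlier of the two is 2060-03-15.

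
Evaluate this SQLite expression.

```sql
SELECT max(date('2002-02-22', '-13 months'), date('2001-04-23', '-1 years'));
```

date('2002-02-22', '-13 months') → 2001-01-22.
date('2001-04-23', '-1 years') → 2000-04-23.
Later of the two is 2001-01-22.

2001-01-22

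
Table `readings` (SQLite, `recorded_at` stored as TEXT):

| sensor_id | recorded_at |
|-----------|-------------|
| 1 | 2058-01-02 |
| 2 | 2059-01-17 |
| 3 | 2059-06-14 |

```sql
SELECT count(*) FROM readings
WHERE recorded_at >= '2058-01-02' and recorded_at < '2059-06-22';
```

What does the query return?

3

Rows in [2058-01-02, 2059-06-22): 2058-01-02, 2059-01-17, 2059-06-14 → 3 rows.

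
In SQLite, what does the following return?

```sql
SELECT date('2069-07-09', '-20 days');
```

2069-06-19

Going back 9 days from 2069-07-09 reaches 2069-06-30 (last day of June, 30 days).
Going back 11 days within June lands on 2069-06-19.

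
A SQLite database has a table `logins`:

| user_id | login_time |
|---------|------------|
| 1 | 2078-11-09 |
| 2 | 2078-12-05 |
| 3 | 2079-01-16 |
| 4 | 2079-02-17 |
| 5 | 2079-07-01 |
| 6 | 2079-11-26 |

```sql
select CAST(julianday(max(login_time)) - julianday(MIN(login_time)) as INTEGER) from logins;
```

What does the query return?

382

MIN = 2078-11-09, MAX = 2079-11-26.
21 days remain in November 2078 after the 9th (30 − 9).
Full months from December 2078 through October 2079 contribute their day counts.
Then 26 days into November 2079.
Total: 21 + 31 + 31 + 28 + 31 + 30 + 31 + 30 + 31 + 31 + 30 + 31 + 26 = 382.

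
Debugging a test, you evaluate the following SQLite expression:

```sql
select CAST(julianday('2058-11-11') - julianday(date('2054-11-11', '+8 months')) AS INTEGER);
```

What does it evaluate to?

Adding +8 months to 2054-11-11 gives 2055-07-11.
20 days remain in July 2055 after the 11th (31 − 11).
Full months from August 2055 through October 2058 contribute their day counts.
Then 11 days into November 2058.
Total: 20 + 31 + 30 + 31 + 30 + 31 + 31 + 29 + 31 + 30 + 31 + 30 + 31 + 31 + 30 + 31 + 30 + 31 + 31 + 28 + 31 + 30 + 31 + 30 + 31 + 31 + 30 + 31 + 30 + 31 + 31 + 28 + 31 + 30 + 31 + 30 + 31 + 31 + 30 + 31 + 11 = 1219.

1219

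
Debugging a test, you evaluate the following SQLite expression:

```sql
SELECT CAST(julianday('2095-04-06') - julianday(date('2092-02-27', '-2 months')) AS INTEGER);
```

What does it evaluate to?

Adding -2 months to 2092-02-27 gives 2091-12-27.
4 days remain in December 2091 after the 27th (31 − 27).
Full months from January 2092 through March 2095 contribute their day counts.
Then 6 days into April 2095.
Total: 4 + 31 + 29 + 31 + 30 + 31 + 30 + 31 + 31 + 30 + 31 + 30 + 31 + 31 + 28 + 31 + 30 + 31 + 30 + 31 + 31 + 30 + 31 + 30 + 31 + 31 + 28 + 31 + 30 + 31 + 30 + 31 + 31 + 30 + 31 + 30 + 31 + 31 + 28 + 31 + 6 = 1196.

1196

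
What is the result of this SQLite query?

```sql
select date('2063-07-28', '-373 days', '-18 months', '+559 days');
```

2062-08-02

Applying '-373 days' to 2063-07-28: counting 373 days back gives 2062-07-20.
Adding -18 months to 2062-07-20 gives 2061-01-20.
Applying '+559 days' to 2061-01-20: counting 559 days forward gives 2062-08-02.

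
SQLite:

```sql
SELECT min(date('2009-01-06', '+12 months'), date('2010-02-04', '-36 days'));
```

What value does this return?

date('2009-01-06', '+12 months') → 2010-01-06.
date('2010-02-04', '-36 days') → 2009-12-30.
Earlier of the two is 2009-12-30.

2009-12-30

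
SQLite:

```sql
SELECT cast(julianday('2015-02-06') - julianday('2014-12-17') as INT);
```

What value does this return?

14 days remain in December 2014 after the 17th (31 − 17).
January 2015: 31 days.
Then 6 days into February 2015.
Total: 14 + 31 + 6 = 51.

51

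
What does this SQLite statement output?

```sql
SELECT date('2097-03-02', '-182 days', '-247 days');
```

Applying '-182 days' to 2097-03-02: counting 182 days back gives 2096-09-01.
Applying '-247 days' to 2096-09-01: counting 247 days back gives 2095-12-29.

2095-12-29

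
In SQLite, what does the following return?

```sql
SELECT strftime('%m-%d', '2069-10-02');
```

`%m-%d` extracts the month-day: 10-02.

10-02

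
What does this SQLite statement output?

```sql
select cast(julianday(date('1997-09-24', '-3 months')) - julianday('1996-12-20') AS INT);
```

Adding -3 months to 1997-09-24 gives 1997-06-24.
11 days remain in December 1996 after the 20th (31 − 20).
January 1997: 31 days.
February 1997: 28 days.
March 1997: 31 days.
April 1997: 30 days.
May 1997: 31 days.
Then 24 days into June 1997.
Total: 11 + 31 + 28 + 31 + 30 + 31 + 24 = 186.

186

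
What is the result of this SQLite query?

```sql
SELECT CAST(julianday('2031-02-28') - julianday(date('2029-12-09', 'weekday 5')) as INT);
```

441

`weekday 5` advances to the next Friday; 2029-12-09 is a Sunday, so it moves forward to 2029-12-14.
17 days remain in December 2029 after the 14th (31 − 14).
Full months from January 2030 through January 2031 contribute their day counts.
Then 28 days into February 2031.
Total: 17 + 31 + 28 + 31 + 30 + 31 + 30 + 31 + 31 + 30 + 31 + 30 + 31 + 31 + 28 = 441.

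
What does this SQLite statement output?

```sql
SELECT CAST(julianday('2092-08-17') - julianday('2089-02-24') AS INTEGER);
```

1270

4 days remain in February 2089 after the 24th (28 − 24).
Full months from March 2089 through July 2092 contribute their day counts.
Then 17 days into August 2092.
Total: 4 + 31 + 30 + 31 + 30 + 31 + 31 + 30 + 31 + 30 + 31 + 31 + 28 + 31 + 30 + 31 + 30 + 31 + 31 + 30 + 31 + 30 + 31 + 31 + 28 + 31 + 30 + 31 + 30 + 31 + 31 + 30 + 31 + 30 + 31 + 31 + 29 + 31 + 30 + 31 + 30 + 31 + 17 = 1270.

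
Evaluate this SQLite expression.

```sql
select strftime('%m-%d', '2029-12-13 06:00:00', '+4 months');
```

First apply '+4 months': 2029-12-13 06:00:00 → 2030-04-13 06:00:00.
`%m-%d` extracts the month-day: 04-13.

04-13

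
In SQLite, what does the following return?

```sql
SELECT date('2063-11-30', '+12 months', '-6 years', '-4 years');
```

Adding +12 months to 2063-11-30 gives 2064-11-30.
Adding -6 years to 2064-11-30 gives 2058-11-30.
Adding -4 years to 2058-11-30 gives 2054-11-30.

2054-11-30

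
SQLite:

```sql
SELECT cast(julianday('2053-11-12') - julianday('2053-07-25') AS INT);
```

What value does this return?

6 days remain in July 2053 after the 25th (31 − 25).
August 2053: 31 days.
September 2053: 30 days.
October 2053: 31 days.
Then 12 days into November 2053.
Total: 6 + 31 + 30 + 31 + 12 = 110.

110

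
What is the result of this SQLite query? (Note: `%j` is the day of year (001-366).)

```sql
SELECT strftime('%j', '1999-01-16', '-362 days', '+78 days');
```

First apply '-362 days', '+78 days': 1999-01-16 → 1998-04-07.
Day-of-year for 1998-04-07: days since 1998-01-01 inclusive = 97, zero-padded to 097.

097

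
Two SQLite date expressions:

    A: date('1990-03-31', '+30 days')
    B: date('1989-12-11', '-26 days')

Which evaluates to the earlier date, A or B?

A = 1990-04-30.
B = 1989-11-15.
B is earlier.

B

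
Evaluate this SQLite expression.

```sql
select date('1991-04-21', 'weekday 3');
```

`weekday 3` advances to the next Wednesday; 1991-04-21 is a Sunday, so it moves forward to 1991-04-24.

1991-04-24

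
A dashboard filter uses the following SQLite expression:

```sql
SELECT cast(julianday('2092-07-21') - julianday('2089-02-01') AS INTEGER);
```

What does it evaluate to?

1266

27 days remain in February 2089 after the 1st (28 − 1).
Full months from March 2089 through June 2092 contribute their day counts.
Then 21 days into July 2092.
Total: 27 + 31 + 30 + 31 + 30 + 31 + 31 + 30 + 31 + 30 + 31 + 31 + 28 + 31 + 30 + 31 + 30 + 31 + 31 + 30 + 31 + 30 + 31 + 31 + 28 + 31 + 30 + 31 + 30 + 31 + 31 + 30 + 31 + 30 + 31 + 31 + 29 + 31 + 30 + 31 + 30 + 21 = 1266.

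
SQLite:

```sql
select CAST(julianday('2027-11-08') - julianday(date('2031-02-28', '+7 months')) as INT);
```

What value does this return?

-1420

Adding +7 months to 2031-02-28 gives 2031-09-28.
22 days remain in November 2027 after the 8th (30 − 8).
Full months from December 2027 through August 2031 contribute their day counts.
Then 28 days into September 2031.
Total: 22 + 31 + 31 + 29 + 31 + 30 + 31 + 30 + 31 + 31 + 30 + 31 + 30 + 31 + 31 + 28 + 31 + 30 + 31 + 30 + 31 + 31 + 30 + 31 + 30 + 31 + 31 + 28 + 31 + 30 + 31 + 30 + 31 + 31 + 30 + 31 + 30 + 31 + 31 + 28 + 31 + 30 + 31 + 30 + 31 + 31 + 28 = 1420.
The subtraction is earlier − later, so the result is −1420 → -1420.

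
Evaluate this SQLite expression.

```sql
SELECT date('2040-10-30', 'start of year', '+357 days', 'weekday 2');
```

`start of year` rewinds 2040-10-30 to 2040-01-01.
Applying '+357 days' to 2040-01-01: counting 357 days forward gives 2040-12-23.
`weekday 2` advances to the next Tuesday; 2040-12-23 is a Sunday, so it moves forward to 2040-12-25.

2040-12-25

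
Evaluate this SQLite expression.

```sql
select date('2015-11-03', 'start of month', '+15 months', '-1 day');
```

2017-01-31

`start of month` rewinds 2015-11-03 to 2015-11-01.
Adding +15 months to 2015-11-01 gives 2017-02-01.
Going back 1 day from 2017-02-01 reaches 2017-01-31 (last day of January, 31 days).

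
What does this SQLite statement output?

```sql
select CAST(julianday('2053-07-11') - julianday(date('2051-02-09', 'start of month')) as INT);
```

891

`start of month` rewinds 2051-02-09 to 2051-02-01.
27 days remain in February 2051 after the 1st (28 − 1).
Full months from March 2051 through June 2053 contribute their day counts.
Then 11 days into July 2053.
Total: 27 + 31 + 30 + 31 + 30 + 31 + 31 + 30 + 31 + 30 + 31 + 31 + 29 + 31 + 30 + 31 + 30 + 31 + 31 + 30 + 31 + 30 + 31 + 31 + 28 + 31 + 30 + 31 + 30 + 11 = 891.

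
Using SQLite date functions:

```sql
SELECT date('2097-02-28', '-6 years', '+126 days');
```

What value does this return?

2091-07-04

Adding -6 years to 2097-02-28 gives 2091-02-28.
Applying '+126 days' to 2091-02-28: counting 126 days forward gives 2091-07-04.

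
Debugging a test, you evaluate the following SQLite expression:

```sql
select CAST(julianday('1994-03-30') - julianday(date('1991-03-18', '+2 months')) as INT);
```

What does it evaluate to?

Adding +2 months to 1991-03-18 gives 1991-05-18.
13 days remain in May 1991 after the 18th (31 − 18).
Full months from June 1991 through February 1994 contribute their day counts.
Then 30 days into March 1994.
Total: 13 + 30 + 31 + 31 + 30 + 31 + 30 + 31 + 31 + 29 + 31 + 30 + 31 + 30 + 31 + 31 + 30 + 31 + 30 + 31 + 31 + 28 + 31 + 30 + 31 + 30 + 31 + 31 + 30 + 31 + 30 + 31 + 31 + 28 + 30 = 1047.

1047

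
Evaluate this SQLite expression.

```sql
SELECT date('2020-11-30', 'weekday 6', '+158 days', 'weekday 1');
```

`weekday 6` advances to the next Saturday; 2020-11-30 is a Monday, so it moves forward to 2020-12-05.
Applying '+158 days' to 2020-12-05: counting 158 days forward gives 2021-05-12.
`weekday 1` advances to the next Monday; 2021-05-12 is a Wednesday, so it moves forward to 2021-05-17.

2021-05-17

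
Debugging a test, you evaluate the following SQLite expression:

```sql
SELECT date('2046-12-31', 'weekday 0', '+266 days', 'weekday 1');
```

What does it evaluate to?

2047-09-30

`weekday 0` advances to the next Sunday; 2046-12-31 is a Monday, so it moves forward to 2047-01-06.
Applying '+266 days' to 2047-01-06: counting 266 days forward gives 2047-09-29.
`weekday 1` advances to the next Monday; 2047-09-29 is a Sunday, so it moves forward to 2047-09-30.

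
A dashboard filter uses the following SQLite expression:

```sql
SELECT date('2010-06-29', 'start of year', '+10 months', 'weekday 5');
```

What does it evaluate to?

`start of year` rewinds 2010-06-29 to 2010-01-01.
Adding +10 months to 2010-01-01 gives 2010-11-01.
`weekday 5` advances to the next Friday; 2010-11-01 is a Monday, so it moves forward to 2010-11-05.

2010-11-05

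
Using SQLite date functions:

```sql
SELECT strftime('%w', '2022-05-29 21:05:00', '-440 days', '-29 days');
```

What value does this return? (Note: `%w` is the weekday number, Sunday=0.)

First apply '-440 days', '-29 days': 2022-05-29 21:05:00 → 2021-02-14 21:05:00.
2021-02-14 is a Sunday; with Sunday=0 that is 0.

0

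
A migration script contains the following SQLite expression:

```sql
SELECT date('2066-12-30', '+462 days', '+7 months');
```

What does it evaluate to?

2068-11-05

Applying '+462 days' to 2066-12-30: counting 462 days forward gives 2068-04-05.
Adding +7 months to 2068-04-05 gives 2068-11-05.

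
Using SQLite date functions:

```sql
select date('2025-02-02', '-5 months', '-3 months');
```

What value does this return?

2024-06-02

Adding -5 months to 2025-02-02 gives 2024-09-02.
Adding -3 months to 2024-09-02 gives 2024-06-02.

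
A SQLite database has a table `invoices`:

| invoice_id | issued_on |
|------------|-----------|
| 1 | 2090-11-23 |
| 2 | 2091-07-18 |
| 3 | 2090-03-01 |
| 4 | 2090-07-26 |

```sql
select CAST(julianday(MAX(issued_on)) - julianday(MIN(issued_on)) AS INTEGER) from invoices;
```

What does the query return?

504

MIN = 2090-03-01, MAX = 2091-07-18.
30 days remain in March 2090 after the 1st (31 − 1).
Full months from April 2090 through June 2091 contribute their day counts.
Then 18 days into July 2091.
Total: 30 + 30 + 31 + 30 + 31 + 31 + 30 + 31 + 30 + 31 + 31 + 28 + 31 + 30 + 31 + 30 + 18 = 504.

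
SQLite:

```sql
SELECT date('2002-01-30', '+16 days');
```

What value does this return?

2002-02-15

January 2002 has 31 days; 1 remain after the 30th, so 2 days reach 2002-02-01.
Advancing 14 more days within February lands on 2002-02-15.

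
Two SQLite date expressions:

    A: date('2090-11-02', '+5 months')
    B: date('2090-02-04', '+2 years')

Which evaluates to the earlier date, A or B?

A

A = 2091-04-02.
B = 2092-02-04.
A is earlier.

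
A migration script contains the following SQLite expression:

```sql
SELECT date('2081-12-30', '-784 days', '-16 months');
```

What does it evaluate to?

Applying '-784 days' to 2081-12-30: counting 784 days back gives 2079-11-07.
Adding -16 months to 2079-11-07 gives 2078-07-07.

2078-07-07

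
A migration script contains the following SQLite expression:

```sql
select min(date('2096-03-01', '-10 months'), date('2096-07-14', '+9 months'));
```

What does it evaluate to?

date('2096-03-01', '-10 months') → 2095-05-01.
date('2096-07-14', '+9 months') → 2097-04-14.
Earlier of the two is 2095-05-01.

2095-05-01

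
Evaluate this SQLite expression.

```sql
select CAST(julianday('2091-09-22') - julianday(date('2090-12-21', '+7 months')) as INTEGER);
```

63

Adding +7 months to 2090-12-21 gives 2091-07-21.
10 days remain in July 2091 after the 21st (31 − 21).
August 2091: 31 days.
Then 22 days into September 2091.
Total: 10 + 31 + 22 = 63.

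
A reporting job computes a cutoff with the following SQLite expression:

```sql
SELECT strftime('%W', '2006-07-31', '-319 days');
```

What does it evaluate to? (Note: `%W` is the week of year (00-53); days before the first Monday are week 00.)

37

First apply '-319 days': 2006-07-31 → 2005-09-15.
2005-09-15 is a Thursday. SQLite's %W counts Mondays since the year started; the result is 37.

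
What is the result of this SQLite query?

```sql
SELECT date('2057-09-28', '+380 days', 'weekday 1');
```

2058-10-14

Applying '+380 days' to 2057-09-28: counting 380 days forward gives 2058-10-13.
`weekday 1` advances to the next Monday; 2058-10-13 is a Sunday, so it moves forward to 2058-10-14.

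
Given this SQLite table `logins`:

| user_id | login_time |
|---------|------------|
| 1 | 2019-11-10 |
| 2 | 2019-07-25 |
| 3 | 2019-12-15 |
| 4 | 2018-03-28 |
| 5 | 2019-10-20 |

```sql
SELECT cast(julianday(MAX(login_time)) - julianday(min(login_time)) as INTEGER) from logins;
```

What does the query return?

627

MIN = 2018-03-28, MAX = 2019-12-15.
3 days remain in March 2018 after the 28th (31 − 28).
Full months from April 2018 through November 2019 contribute their day counts.
Then 15 days into December 2019.
Total: 3 + 30 + 31 + 30 + 31 + 31 + 30 + 31 + 30 + 31 + 31 + 28 + 31 + 30 + 31 + 30 + 31 + 31 + 30 + 31 + 30 + 15 = 627.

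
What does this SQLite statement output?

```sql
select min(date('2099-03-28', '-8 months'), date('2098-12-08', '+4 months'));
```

date('2099-03-28', '-8 months') → 2098-07-28.
date('2098-12-08', '+4 months') → 2099-04-08.
Earlier of the two is 2098-07-28.

2098-07-28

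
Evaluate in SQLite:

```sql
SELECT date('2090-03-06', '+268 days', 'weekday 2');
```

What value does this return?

Applying '+268 days' to 2090-03-06: counting 268 days forward gives 2090-11-29.
`weekday 2` advances to the next Tuesday; 2090-11-29 is a Wednesday, so it moves forward to 2090-12-05.

2090-12-05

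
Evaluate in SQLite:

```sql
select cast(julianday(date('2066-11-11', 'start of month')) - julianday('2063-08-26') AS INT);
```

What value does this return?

1163

`start of month` rewinds 2066-11-11 to 2066-11-01.
5 days remain in August 2063 after the 26th (31 − 26).
Full months from September 2063 through October 2066 contribute their day counts.
Then 1 day into November 2066.
Total: 5 + 30 + 31 + 30 + 31 + 31 + 29 + 31 + 30 + 31 + 30 + 31 + 31 + 30 + 31 + 30 + 31 + 31 + 28 + 31 + 30 + 31 + 30 + 31 + 31 + 30 + 31 + 30 + 31 + 31 + 28 + 31 + 30 + 31 + 30 + 31 + 31 + 30 + 31 + 1 = 1163.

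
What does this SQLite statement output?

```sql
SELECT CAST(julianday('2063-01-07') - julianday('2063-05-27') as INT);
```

24 days remain in January 2063 after the 7th (31 − 7).
February 2063: 28 days.
March 2063: 31 days.
April 2063: 30 days.
Then 27 days into May 2063.
Total: 24 + 28 + 31 + 30 + 27 = 140.
The subtraction is earlier − later, so the result is −140 → -140.

-140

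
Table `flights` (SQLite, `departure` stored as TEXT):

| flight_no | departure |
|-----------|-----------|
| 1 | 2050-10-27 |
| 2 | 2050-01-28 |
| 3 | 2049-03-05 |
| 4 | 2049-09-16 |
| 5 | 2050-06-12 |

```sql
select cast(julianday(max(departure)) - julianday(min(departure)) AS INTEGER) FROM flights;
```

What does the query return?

MIN = 2049-03-05, MAX = 2050-10-27.
26 days remain in March 2049 after the 5th (31 − 5).
Full months from April 2049 through September 2050 contribute their day counts.
Then 27 days into October 2050.
Total: 26 + 30 + 31 + 30 + 31 + 31 + 30 + 31 + 30 + 31 + 31 + 28 + 31 + 30 + 31 + 30 + 31 + 31 + 30 + 27 = 601.

601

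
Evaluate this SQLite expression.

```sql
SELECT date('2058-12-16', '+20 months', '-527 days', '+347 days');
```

2060-02-18

Adding +20 months to 2058-12-16 gives 2060-08-16.
Applying '-527 days' to 2060-08-16: counting 527 days back gives 2059-03-08.
Applying '+347 days' to 2059-03-08: counting 347 days forward gives 2060-02-18.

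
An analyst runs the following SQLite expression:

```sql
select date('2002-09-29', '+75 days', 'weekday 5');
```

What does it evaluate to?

Applying '+75 days' to 2002-09-29: counting 75 days forward gives 2002-12-13.
`weekday 5` advances to the next Friday; 2002-12-13 is already a Friday, so it stays at 2002-12-13.

2002-12-13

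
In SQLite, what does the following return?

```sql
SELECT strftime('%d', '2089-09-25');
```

`%d` extracts the 2-digit day of month: 25.

25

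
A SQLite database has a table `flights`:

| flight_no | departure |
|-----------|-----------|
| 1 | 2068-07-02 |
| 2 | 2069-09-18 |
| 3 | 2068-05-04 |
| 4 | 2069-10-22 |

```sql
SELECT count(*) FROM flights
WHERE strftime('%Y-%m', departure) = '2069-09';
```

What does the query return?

1

Rows with year-month 2069-09: 2069-09-18 → 1.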